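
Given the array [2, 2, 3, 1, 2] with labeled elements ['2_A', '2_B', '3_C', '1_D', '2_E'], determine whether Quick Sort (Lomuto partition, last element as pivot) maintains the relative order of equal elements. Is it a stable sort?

Trace Quick Sort on the labeled array (the key is the number; the letter only tracks identity):
  Partition indices 0..4 around pivot 2_E -> [2_A, 2_B, 1_D, 2_E, 3_C]
  Partition indices 0..2 around pivot 1_D -> [1_D, 2_B, 2_A, 2_E, 3_C]
  Partition indices 1..2 around pivot 2_A -> [1_D, 2_B, 2_A, 2_E, 3_C]
Final order: [1_D, 2_B, 2_A, 2_E, 3_C]
Equal keys:
  value 2: originally 2_A, 2_B, 2_E; after sorting 2_B, 2_A, 2_E -> order changed
Equal keys were reordered, so Quick Sort is not stable: partition swaps elements across long distances and can reorder equal keys. (One such input is enough; an unstable sort may happen to preserve order on other inputs, but it gives no guarantee.)
Answer: Not stable


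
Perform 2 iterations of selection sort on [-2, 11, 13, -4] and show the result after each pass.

Pass 1: Select minimum -4 at index 3, swap -> [-4, 11, 13, -2]
Pass 2: Select minimum -2 at index 3, swap -> [-4, -2, 13, 11]


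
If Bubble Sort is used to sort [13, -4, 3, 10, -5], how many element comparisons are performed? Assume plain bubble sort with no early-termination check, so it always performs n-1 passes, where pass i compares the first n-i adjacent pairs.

Pass 1: compare adjacent pairs (0,1)..(3,4) = 4 comparison(s), 4 swap(s) -> [-4, 3, 10, -5, 13]
Pass 2: compare adjacent pairs (0,1)..(2,3) = 3 comparison(s), 1 swap(s) -> [-4, 3, -5, 10, 13]
Pass 3: compare adjacent pairs (0,1)..(1,2) = 2 comparison(s), 1 swap(s) -> [-4, -5, 3, 10, 13]
Pass 4: compare adjacent pairs (0,1)..(0,1) = 1 comparison(s), 1 swap(s) -> [-5, -4, 3, 10, 13]
Total comparisons: 4 + 3 + 2 + 1 = 10


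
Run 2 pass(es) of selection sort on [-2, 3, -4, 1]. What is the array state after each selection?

Pass 1: Select minimum -4 at index 2, swap -> [-4, 3, -2, 1]
Pass 2: Select minimum -2 at index 2, swap -> [-4, -2, 3, 1]


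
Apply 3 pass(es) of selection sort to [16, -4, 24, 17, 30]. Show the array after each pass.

Pass 1: Select minimum -4 at index 1, swap -> [-4, 16, 24, 17, 30]
Pass 2: Select minimum 16 at index 1, swap -> [-4, 16, 24, 17, 30]
Pass 3: Select minimum 17 at index 3, swap -> [-4, 16, 17, 24, 30]


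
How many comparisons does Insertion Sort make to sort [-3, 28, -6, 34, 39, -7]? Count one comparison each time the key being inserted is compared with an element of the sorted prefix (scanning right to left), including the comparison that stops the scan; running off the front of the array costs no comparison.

Insert 28: -3 <= 28 (stop) = 1 comparison(s) -> [-3, 28, -6, 34, 39, -7]
Insert -6: 28 > -6 (shift), -3 > -6 (shift), reached front = 2 comparison(s) -> [-6, -3, 28, 34, 39, -7]
Insert 34: 28 <= 34 (stop) = 1 comparison(s) -> [-6, -3, 28, 34, 39, -7]
Insert 39: 34 <= 39 (stop) = 1 comparison(s) -> [-6, -3, 28, 34, 39, -7]
Insert -7: 39 > -7 (shift), 34 > -7 (shift), 28 > -7 (shift), -3 > -7 (shift), -6 > -7 (shift), reached front = 5 comparison(s) -> [-7, -6, -3, 28, 34, 39]
Total comparisons: 1 + 2 + 1 + 1 + 5 = 10


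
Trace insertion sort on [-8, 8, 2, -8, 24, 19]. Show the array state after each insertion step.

First element -8 is already 'sorted'
Insert 8: shifted 0 elements -> [-8, 8, 2, -8, 24, 19]
Insert 2: shifted 1 elements -> [-8, 2, 8, -8, 24, 19]
Insert -8: shifted 2 elements -> [-8, -8, 2, 8, 24, 19]
Insert 24: shifted 0 elements -> [-8, -8, 2, 8, 24, 19]
Insert 19: shifted 1 elements -> [-8, -8, 2, 8, 19, 24]


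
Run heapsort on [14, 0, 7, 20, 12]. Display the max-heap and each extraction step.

Build heap: [20, 14, 7, 0, 12]
Extract 20: [14, 12, 7, 0, 20]
Extract 14: [12, 0, 7, 14, 20]
Extract 12: [7, 0, 12, 14, 20]
Extract 7: [0, 7, 12, 14, 20]


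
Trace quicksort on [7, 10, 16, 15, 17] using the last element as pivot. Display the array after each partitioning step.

Partition 1: pivot=17 at index 4 -> [7, 10, 16, 15, 17]
Partition 2: pivot=15 at index 2 -> [7, 10, 15, 16, 17]
Partition 3: pivot=10 at index 1 -> [7, 10, 15, 16, 17]


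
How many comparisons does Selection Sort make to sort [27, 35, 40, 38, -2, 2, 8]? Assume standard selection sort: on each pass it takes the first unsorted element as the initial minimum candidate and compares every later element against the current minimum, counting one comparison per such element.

Pass 1: scan indices 1..6 for the minimum = 6 comparison(s); min is -2, place at index 0 -> [-2, 35, 40, 38, 27, 2, 8]
Pass 2: scan indices 2..6 for the minimum = 5 comparison(s); min is 2, place at index 1 -> [-2, 2, 40, 38, 27, 35, 8]
Pass 3: scan indices 3..6 for the minimum = 4 comparison(s); min is 8, place at index 2 -> [-2, 2, 8, 38, 27, 35, 40]
Pass 4: scan indices 4..6 for the minimum = 3 comparison(s); min is 27, place at index 3 -> [-2, 2, 8, 27, 38, 35, 40]
Pass 5: scan indices 5..6 for the minimum = 2 comparison(s); min is 35, place at index 4 -> [-2, 2, 8, 27, 35, 38, 40]
Pass 6: scan indices 6..6 for the minimum = 1 comparison(s); min is 38, place at index 5 -> [-2, 2, 8, 27, 35, 38, 40]
Selection sort always scans the whole unsorted suffix, so the count is (n-1) + (n-2) + ... + 1 = n(n-1)/2 = 7*6/2 = 21 regardless of the input order.
Total comparisons: 6 + 5 + 4 + 3 + 2 + 1 = 21


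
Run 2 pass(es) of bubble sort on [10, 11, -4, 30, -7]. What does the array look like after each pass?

After pass 1: [10, -4, 11, -7, 30] (2 swaps)
After pass 2: [-4, 10, -7, 11, 30] (2 swaps)
Total swaps: 4


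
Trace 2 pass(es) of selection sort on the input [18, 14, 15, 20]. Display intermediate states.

Pass 1: Select minimum 14 at index 1, swap -> [14, 18, 15, 20]
Pass 2: Select minimum 15 at index 2, swap -> [14, 15, 18, 20]


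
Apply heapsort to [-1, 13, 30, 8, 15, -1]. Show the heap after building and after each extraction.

Build heap: [30, 15, -1, 8, 13, -1]
Extract 30: [15, 13, -1, 8, -1, 30]
Extract 15: [13, 8, -1, -1, 15, 30]
Extract 13: [8, -1, -1, 13, 15, 30]
Extract 8: [-1, -1, 8, 13, 15, 30]
Extract -1: [-1, -1, 8, 13, 15, 30]


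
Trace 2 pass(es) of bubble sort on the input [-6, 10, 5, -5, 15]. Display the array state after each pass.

After pass 1: [-6, 5, -5, 10, 15] (2 swaps)
After pass 2: [-6, -5, 5, 10, 15] (1 swaps)
Total swaps: 3


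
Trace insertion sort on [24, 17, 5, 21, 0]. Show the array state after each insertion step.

First element 24 is already 'sorted'
Insert 17: shifted 1 elements -> [17, 24, 5, 21, 0]
Insert 5: shifted 2 elements -> [5, 17, 24, 21, 0]
Insert 21: shifted 1 elements -> [5, 17, 21, 24, 0]
Insert 0: shifted 4 elements -> [0, 5, 17, 21, 24]


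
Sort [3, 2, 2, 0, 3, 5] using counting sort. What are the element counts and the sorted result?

Count array: [1, 0, 2, 2, 0, 1]
(count[i] = number of elements equal to i)
Cumulative count: [1, 1, 3, 5, 5, 6]
Sorted: [0, 2, 2, 3, 3, 5]


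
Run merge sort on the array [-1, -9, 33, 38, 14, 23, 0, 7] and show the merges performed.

Divide and conquer:
  Merge [-1] + [-9] -> [-9, -1]
  Merge [33] + [38] -> [33, 38]
  Merge [-9, -1] + [33, 38] -> [-9, -1, 33, 38]
  Merge [14] + [23] -> [14, 23]
  Merge [0] + [7] -> [0, 7]
  Merge [14, 23] + [0, 7] -> [0, 7, 14, 23]
  Merge [-9, -1, 33, 38] + [0, 7, 14, 23] -> [-9, -1, 0, 7, 14, 23, 33, 38]


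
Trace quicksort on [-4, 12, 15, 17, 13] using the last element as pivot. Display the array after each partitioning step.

Partition 1: pivot=13 at index 2 -> [-4, 12, 13, 17, 15]
Partition 2: pivot=12 at index 1 -> [-4, 12, 13, 17, 15]
Partition 3: pivot=15 at index 3 -> [-4, 12, 13, 15, 17]


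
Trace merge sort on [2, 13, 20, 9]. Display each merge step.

Divide and conquer:
  Merge [2] + [13] -> [2, 13]
  Merge [20] + [9] -> [9, 20]
  Merge [2, 13] + [9, 20] -> [2, 9, 13, 20]


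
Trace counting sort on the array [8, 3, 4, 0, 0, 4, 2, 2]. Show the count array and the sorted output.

Count array: [2, 0, 2, 1, 2, 0, 0, 0, 1]
(count[i] = number of elements equal to i)
Cumulative count: [2, 2, 4, 5, 7, 7, 7, 7, 8]
Sorted: [0, 0, 2, 2, 3, 4, 4, 8]


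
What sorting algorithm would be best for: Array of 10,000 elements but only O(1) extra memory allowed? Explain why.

Best choice: Heapsort
Reason: Heapsort rearranges the array in place using O(1) auxiliary space and still guarantees O(n log n) time; quicksort partitions in place but needs Theta(log n) stack space for recursion (O(n) in the worst case), and mergesort requires O(n) auxiliary space


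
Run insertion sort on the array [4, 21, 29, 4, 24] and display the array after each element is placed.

First element 4 is already 'sorted'
Insert 21: shifted 0 elements -> [4, 21, 29, 4, 24]
Insert 29: shifted 0 elements -> [4, 21, 29, 4, 24]
Insert 4: shifted 2 elements -> [4, 4, 21, 29, 24]
Insert 24: shifted 1 elements -> [4, 4, 21, 24, 29]


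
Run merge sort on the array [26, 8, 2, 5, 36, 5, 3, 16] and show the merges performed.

Divide and conquer:
  Merge [26] + [8] -> [8, 26]
  Merge [2] + [5] -> [2, 5]
  Merge [8, 26] + [2, 5] -> [2, 5, 8, 26]
  Merge [36] + [5] -> [5, 36]
  Merge [3] + [16] -> [3, 16]
  Merge [5, 36] + [3, 16] -> [3, 5, 16, 36]
  Merge [2, 5, 8, 26] + [3, 5, 16, 36] -> [2, 3, 5, 5, 8, 16, 26, 36]


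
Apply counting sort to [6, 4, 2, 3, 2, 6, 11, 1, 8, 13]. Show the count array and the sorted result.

Count array: [0, 1, 2, 1, 1, 0, 2, 0, 1, 0, 0, 1, 0, 1]
(count[i] = number of elements equal to i)
Cumulative count: [0, 1, 3, 4, 5, 5, 7, 7, 8, 8, 8, 9, 9, 10]
Sorted: [1, 2, 2, 3, 4, 6, 6, 8, 11, 13]


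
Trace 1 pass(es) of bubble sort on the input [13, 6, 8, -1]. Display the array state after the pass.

After pass 1: [6, 8, -1, 13] (3 swaps)
Total swaps: 3


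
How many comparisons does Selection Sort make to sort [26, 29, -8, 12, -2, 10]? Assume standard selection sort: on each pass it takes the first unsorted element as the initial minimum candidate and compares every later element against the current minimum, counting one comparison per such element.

Pass 1: scan indices 1..5 for the minimum = 5 comparison(s); min is -8, place at index 0 -> [-8, 29, 26, 12, -2, 10]
Pass 2: scan indices 2..5 for the minimum = 4 comparison(s); min is -2, place at index 1 -> [-8, -2, 26, 12, 29, 10]
Pass 3: scan indices 3..5 for the minimum = 3 comparison(s); min is 10, place at index 2 -> [-8, -2, 10, 12, 29, 26]
Pass 4: scan indices 4..5 for the minimum = 2 comparison(s); min is 12, place at index 3 -> [-8, -2, 10, 12, 29, 26]
Pass 5: scan indices 5..5 for the minimum = 1 comparison(s); min is 26, place at index 4 -> [-8, -2, 10, 12, 26, 29]
Selection sort always scans the whole unsorted suffix, so the count is (n-1) + (n-2) + ... + 1 = n(n-1)/2 = 6*5/2 = 15 regardless of the input order.
Total comparisons: 5 + 4 + 3 + 2 + 1 = 15


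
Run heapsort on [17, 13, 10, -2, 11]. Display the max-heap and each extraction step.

Build heap: [17, 13, 10, -2, 11]
Extract 17: [13, 11, 10, -2, 17]
Extract 13: [11, -2, 10, 13, 17]
Extract 11: [10, -2, 11, 13, 17]
Extract 10: [-2, 10, 11, 13, 17]


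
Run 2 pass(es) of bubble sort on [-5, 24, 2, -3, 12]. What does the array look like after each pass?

After pass 1: [-5, 2, -3, 12, 24] (3 swaps)
After pass 2: [-5, -3, 2, 12, 24] (1 swaps)
Total swaps: 4


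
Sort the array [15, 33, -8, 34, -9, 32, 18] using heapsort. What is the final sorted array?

Build heap: [34, 33, 32, 15, -9, -8, 18]
Extract 34: [33, 18, 32, 15, -9, -8, 34]
Extract 33: [32, 18, -8, 15, -9, 33, 34]
Extract 32: [18, 15, -8, -9, 32, 33, 34]
Extract 18: [15, -9, -8, 18, 32, 33, 34]
Extract 15: [-8, -9, 15, 18, 32, 33, 34]
Extract -8: [-9, -8, 15, 18, 32, 33, 34]


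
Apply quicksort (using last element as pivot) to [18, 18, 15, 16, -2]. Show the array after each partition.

Partition 1: pivot=-2 at index 0 -> [-2, 18, 15, 16, 18]
Partition 2: pivot=18 at index 4 -> [-2, 18, 15, 16, 18]
Partition 3: pivot=16 at index 2 -> [-2, 15, 16, 18, 18]


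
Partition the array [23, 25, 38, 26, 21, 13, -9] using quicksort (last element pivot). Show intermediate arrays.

Partition 1: pivot=-9 at index 0 -> [-9, 25, 38, 26, 21, 13, 23]
Partition 2: pivot=23 at index 3 -> [-9, 21, 13, 23, 25, 38, 26]
Partition 3: pivot=13 at index 1 -> [-9, 13, 21, 23, 25, 38, 26]
Partition 4: pivot=26 at index 5 -> [-9, 13, 21, 23, 25, 26, 38]


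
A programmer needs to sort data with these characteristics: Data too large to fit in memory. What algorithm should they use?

Best choice: External merge sort
Reason: Minimizes disk I/O by sequential reads/writes


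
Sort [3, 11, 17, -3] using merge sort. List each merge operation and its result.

Divide and conquer:
  Merge [3] + [11] -> [3, 11]
  Merge [17] + [-3] -> [-3, 17]
  Merge [3, 11] + [-3, 17] -> [-3, 3, 11, 17]


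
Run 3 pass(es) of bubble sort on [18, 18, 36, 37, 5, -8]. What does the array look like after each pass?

After pass 1: [18, 18, 36, 5, -8, 37] (2 swaps)
After pass 2: [18, 18, 5, -8, 36, 37] (2 swaps)
After pass 3: [18, 5, -8, 18, 36, 37] (2 swaps)
Total swaps: 6


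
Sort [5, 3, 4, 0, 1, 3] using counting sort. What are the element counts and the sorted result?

Count array: [1, 1, 0, 2, 1, 1]
(count[i] = number of elements equal to i)
Cumulative count: [1, 2, 2, 4, 5, 6]
Sorted: [0, 1, 3, 3, 4, 5]


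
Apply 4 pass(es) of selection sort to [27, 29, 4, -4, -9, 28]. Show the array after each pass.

Pass 1: Select minimum -9 at index 4, swap -> [-9, 29, 4, -4, 27, 28]
Pass 2: Select minimum -4 at index 3, swap -> [-9, -4, 4, 29, 27, 28]
Pass 3: Select minimum 4 at index 2, swap -> [-9, -4, 4, 29, 27, 28]
Pass 4: Select minimum 27 at index 4, swap -> [-9, -4, 4, 27, 29, 28]


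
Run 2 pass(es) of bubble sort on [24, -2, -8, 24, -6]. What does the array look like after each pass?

After pass 1: [-2, -8, 24, -6, 24] (3 swaps)
After pass 2: [-8, -2, -6, 24, 24] (2 swaps)
Total swaps: 5


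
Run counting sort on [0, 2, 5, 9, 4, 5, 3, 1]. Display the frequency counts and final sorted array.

Count array: [1, 1, 1, 1, 1, 2, 0, 0, 0, 1]
(count[i] = number of elements equal to i)
Cumulative count: [1, 2, 3, 4, 5, 7, 7, 7, 7, 8]
Sorted: [0, 1, 2, 3, 4, 5, 5, 9]


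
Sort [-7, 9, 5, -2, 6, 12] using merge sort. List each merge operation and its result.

Divide and conquer:
  Merge [9] + [5] -> [5, 9]
  Merge [-7] + [5, 9] -> [-7, 5, 9]
  Merge [6] + [12] -> [6, 12]
  Merge [-2] + [6, 12] -> [-2, 6, 12]
  Merge [-7, 5, 9] + [-2, 6, 12] -> [-7, -2, 5, 6, 9, 12]


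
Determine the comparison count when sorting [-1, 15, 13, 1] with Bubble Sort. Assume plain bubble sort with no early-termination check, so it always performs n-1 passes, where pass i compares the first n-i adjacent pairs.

Pass 1: compare adjacent pairs (0,1)..(2,3) = 3 comparison(s), 2 swap(s) -> [-1, 13, 1, 15]
Pass 2: compare adjacent pairs (0,1)..(1,2) = 2 comparison(s), 1 swap(s) -> [-1, 1, 13, 15]
Pass 3: compare adjacent pairs (0,1)..(0,1) = 1 comparison(s), 0 swap(s) -> [-1, 1, 13, 15]
Total comparisons: 3 + 2 + 1 = 6


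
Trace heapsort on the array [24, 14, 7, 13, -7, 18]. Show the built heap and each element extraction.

Build heap: [24, 14, 18, 13, -7, 7]
Extract 24: [18, 14, 7, 13, -7, 24]
Extract 18: [14, 13, 7, -7, 18, 24]
Extract 14: [13, -7, 7, 14, 18, 24]
Extract 13: [7, -7, 13, 14, 18, 24]
Extract 7: [-7, 7, 13, 14, 18, 24]


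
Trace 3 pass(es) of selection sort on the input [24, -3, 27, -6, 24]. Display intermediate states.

Pass 1: Select minimum -6 at index 3, swap -> [-6, -3, 27, 24, 24]
Pass 2: Select minimum -3 at index 1, swap -> [-6, -3, 27, 24, 24]
Pass 3: Select minimum 24 at index 3, swap -> [-6, -3, 24, 27, 24]


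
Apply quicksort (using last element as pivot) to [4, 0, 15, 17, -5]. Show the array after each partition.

Partition 1: pivot=-5 at index 0 -> [-5, 0, 15, 17, 4]
Partition 2: pivot=4 at index 2 -> [-5, 0, 4, 17, 15]
Partition 3: pivot=15 at index 3 -> [-5, 0, 4, 15, 17]


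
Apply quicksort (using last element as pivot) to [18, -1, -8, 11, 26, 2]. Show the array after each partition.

Partition 1: pivot=2 at index 2 -> [-1, -8, 2, 11, 26, 18]
Partition 2: pivot=-8 at index 0 -> [-8, -1, 2, 11, 26, 18]
Partition 3: pivot=18 at index 4 -> [-8, -1, 2, 11, 18, 26]


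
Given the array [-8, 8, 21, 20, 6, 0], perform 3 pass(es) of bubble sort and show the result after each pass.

After pass 1: [-8, 8, 20, 6, 0, 21] (3 swaps)
After pass 2: [-8, 8, 6, 0, 20, 21] (2 swaps)
After pass 3: [-8, 6, 0, 8, 20, 21] (2 swaps)
Total swaps: 7


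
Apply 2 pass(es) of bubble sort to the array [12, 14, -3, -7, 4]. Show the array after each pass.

After pass 1: [12, -3, -7, 4, 14] (3 swaps)
After pass 2: [-3, -7, 4, 12, 14] (3 swaps)
Total swaps: 6


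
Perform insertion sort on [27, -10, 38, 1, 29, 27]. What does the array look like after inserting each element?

First element 27 is already 'sorted'
Insert -10: shifted 1 elements -> [-10, 27, 38, 1, 29, 27]
Insert 38: shifted 0 elements -> [-10, 27, 38, 1, 29, 27]
Insert 1: shifted 2 elements -> [-10, 1, 27, 38, 29, 27]
Insert 29: shifted 1 elements -> [-10, 1, 27, 29, 38, 27]
Insert 27: shifted 2 elements -> [-10, 1, 27, 27, 29, 38]


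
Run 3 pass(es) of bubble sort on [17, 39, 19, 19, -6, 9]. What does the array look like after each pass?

After pass 1: [17, 19, 19, -6, 9, 39] (4 swaps)
After pass 2: [17, 19, -6, 9, 19, 39] (2 swaps)
After pass 3: [17, -6, 9, 19, 19, 39] (2 swaps)
Total swaps: 8


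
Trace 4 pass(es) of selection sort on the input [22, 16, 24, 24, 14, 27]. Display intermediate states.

Pass 1: Select minimum 14 at index 4, swap -> [14, 16, 24, 24, 22, 27]
Pass 2: Select minimum 16 at index 1, swap -> [14, 16, 24, 24, 22, 27]
Pass 3: Select minimum 22 at index 4, swap -> [14, 16, 22, 24, 24, 27]
Pass 4: Select minimum 24 at index 3, swap -> [14, 16, 22, 24, 24, 27]


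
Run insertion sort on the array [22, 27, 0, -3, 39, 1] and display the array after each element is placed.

First element 22 is already 'sorted'
Insert 27: shifted 0 elements -> [22, 27, 0, -3, 39, 1]
Insert 0: shifted 2 elements -> [0, 22, 27, -3, 39, 1]
Insert -3: shifted 3 elements -> [-3, 0, 22, 27, 39, 1]
Insert 39: shifted 0 elements -> [-3, 0, 22, 27, 39, 1]
Insert 1: shifted 3 elements -> [-3, 0, 1, 22, 27, 39]


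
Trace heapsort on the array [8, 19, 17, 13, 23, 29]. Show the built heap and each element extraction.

Build heap: [29, 23, 17, 13, 19, 8]
Extract 29: [23, 19, 17, 13, 8, 29]
Extract 23: [19, 13, 17, 8, 23, 29]
Extract 19: [17, 13, 8, 19, 23, 29]
Extract 17: [13, 8, 17, 19, 23, 29]
Extract 13: [8, 13, 17, 19, 23, 29]


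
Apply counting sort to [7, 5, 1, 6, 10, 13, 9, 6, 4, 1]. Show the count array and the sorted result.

Count array: [0, 2, 0, 0, 1, 1, 2, 1, 0, 1, 1, 0, 0, 1]
(count[i] = number of elements equal to i)
Cumulative count: [0, 2, 2, 2, 3, 4, 6, 7, 7, 8, 9, 9, 9, 10]
Sorted: [1, 1, 4, 5, 6, 6, 7, 9, 10, 13]


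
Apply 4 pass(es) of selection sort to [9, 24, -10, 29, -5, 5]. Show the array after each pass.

Pass 1: Select minimum -10 at index 2, swap -> [-10, 24, 9, 29, -5, 5]
Pass 2: Select minimum -5 at index 4, swap -> [-10, -5, 9, 29, 24, 5]
Pass 3: Select minimum 5 at index 5, swap -> [-10, -5, 5, 29, 24, 9]
Pass 4: Select minimum 9 at index 5, swap -> [-10, -5, 5, 9, 24, 29]


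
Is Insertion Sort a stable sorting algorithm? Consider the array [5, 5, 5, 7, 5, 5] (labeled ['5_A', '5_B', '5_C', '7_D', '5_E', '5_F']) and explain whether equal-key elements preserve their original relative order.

Trace Insertion Sort on the labeled array (the key is the number; the letter only tracks identity):
  Insert 5_B at index 1: [5_A, 5_B, 5_C, 7_D, 5_E, 5_F]
  Insert 5_C at index 2: [5_A, 5_B, 5_C, 7_D, 5_E, 5_F]
  Insert 7_D at index 3: [5_A, 5_B, 5_C, 7_D, 5_E, 5_F]
  Insert 5_E at index 3: [5_A, 5_B, 5_C, 5_E, 7_D, 5_F]
  Insert 5_F at index 4: [5_A, 5_B, 5_C, 5_E, 5_F, 7_D]
Final order: [5_A, 5_B, 5_C, 5_E, 5_F, 7_D]
Equal keys:
  value 5: originally 5_A, 5_B, 5_C, 5_E, 5_F; after sorting 5_A, 5_B, 5_C, 5_E, 5_F -> order preserved
All equal keys kept their original relative order. Insertion Sort is stable: elements are shifted only while they are strictly greater than the key, so a key is inserted after any equal elements already placed.
Answer: Stable


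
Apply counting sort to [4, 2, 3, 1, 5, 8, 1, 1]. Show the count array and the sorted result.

Count array: [0, 3, 1, 1, 1, 1, 0, 0, 1]
(count[i] = number of elements equal to i)
Cumulative count: [0, 3, 4, 5, 6, 7, 7, 7, 8]
Sorted: [1, 1, 1, 2, 3, 4, 5, 8]


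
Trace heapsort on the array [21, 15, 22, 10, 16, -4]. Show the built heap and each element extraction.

Build heap: [22, 16, 21, 10, 15, -4]
Extract 22: [21, 16, -4, 10, 15, 22]
Extract 21: [16, 15, -4, 10, 21, 22]
Extract 16: [15, 10, -4, 16, 21, 22]
Extract 15: [10, -4, 15, 16, 21, 22]
Extract 10: [-4, 10, 15, 16, 21, 22]


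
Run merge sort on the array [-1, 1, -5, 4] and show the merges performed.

Divide and conquer:
  Merge [-1] + [1] -> [-1, 1]
  Merge [-5] + [4] -> [-5, 4]
  Merge [-1, 1] + [-5, 4] -> [-5, -1, 1, 4]


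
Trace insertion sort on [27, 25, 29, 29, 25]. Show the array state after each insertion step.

First element 27 is already 'sorted'
Insert 25: shifted 1 elements -> [25, 27, 29, 29, 25]
Insert 29: shifted 0 elements -> [25, 27, 29, 29, 25]
Insert 29: shifted 0 elements -> [25, 27, 29, 29, 25]
Insert 25: shifted 3 elements -> [25, 25, 27, 29, 29]


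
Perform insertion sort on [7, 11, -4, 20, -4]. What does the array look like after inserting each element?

First element 7 is already 'sorted'
Insert 11: shifted 0 elements -> [7, 11, -4, 20, -4]
Insert -4: shifted 2 elements -> [-4, 7, 11, 20, -4]
Insert 20: shifted 0 elements -> [-4, 7, 11, 20, -4]
Insert -4: shifted 3 elements -> [-4, -4, 7, 11, 20]


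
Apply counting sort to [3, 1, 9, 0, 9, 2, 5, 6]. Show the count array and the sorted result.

Count array: [1, 1, 1, 1, 0, 1, 1, 0, 0, 2]
(count[i] = number of elements equal to i)
Cumulative count: [1, 2, 3, 4, 4, 5, 6, 6, 6, 8]
Sorted: [0, 1, 2, 3, 5, 6, 9, 9]


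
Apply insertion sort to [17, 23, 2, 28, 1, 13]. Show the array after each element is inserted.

First element 17 is already 'sorted'
Insert 23: shifted 0 elements -> [17, 23, 2, 28, 1, 13]
Insert 2: shifted 2 elements -> [2, 17, 23, 28, 1, 13]
Insert 28: shifted 0 elements -> [2, 17, 23, 28, 1, 13]
Insert 1: shifted 4 elements -> [1, 2, 17, 23, 28, 13]
Insert 13: shifted 3 elements -> [1, 2, 13, 17, 23, 28]


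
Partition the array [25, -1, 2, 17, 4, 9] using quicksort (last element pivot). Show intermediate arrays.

Partition 1: pivot=9 at index 3 -> [-1, 2, 4, 9, 25, 17]
Partition 2: pivot=4 at index 2 -> [-1, 2, 4, 9, 25, 17]
Partition 3: pivot=2 at index 1 -> [-1, 2, 4, 9, 25, 17]
Partition 4: pivot=17 at index 4 -> [-1, 2, 4, 9, 17, 25]


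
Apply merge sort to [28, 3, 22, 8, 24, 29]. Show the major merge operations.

Divide and conquer:
  Merge [3] + [22] -> [3, 22]
  Merge [28] + [3, 22] -> [3, 22, 28]
  Merge [24] + [29] -> [24, 29]
  Merge [8] + [24, 29] -> [8, 24, 29]
  Merge [3, 22, 28] + [8, 24, 29] -> [3, 8, 22, 24, 28, 29]


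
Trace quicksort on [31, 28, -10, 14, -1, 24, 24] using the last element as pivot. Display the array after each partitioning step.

Partition 1: pivot=24 at index 4 -> [-10, 14, -1, 24, 24, 28, 31]
Partition 2: pivot=24 at index 3 -> [-10, 14, -1, 24, 24, 28, 31]
Partition 3: pivot=-1 at index 1 -> [-10, -1, 14, 24, 24, 28, 31]
Partition 4: pivot=31 at index 6 -> [-10, -1, 14, 24, 24, 28, 31]


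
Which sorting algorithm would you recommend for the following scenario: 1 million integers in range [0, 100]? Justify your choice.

Best choice: Counting sort
Reason: O(n + k) where k=100 is small; linear time beats O(n log n)


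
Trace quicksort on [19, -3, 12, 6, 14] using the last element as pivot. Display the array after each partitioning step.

Partition 1: pivot=14 at index 3 -> [-3, 12, 6, 14, 19]
Partition 2: pivot=6 at index 1 -> [-3, 6, 12, 14, 19]


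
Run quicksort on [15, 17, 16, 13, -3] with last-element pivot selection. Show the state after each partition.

Partition 1: pivot=-3 at index 0 -> [-3, 17, 16, 13, 15]
Partition 2: pivot=15 at index 2 -> [-3, 13, 15, 17, 16]
Partition 3: pivot=16 at index 3 -> [-3, 13, 15, 16, 17]


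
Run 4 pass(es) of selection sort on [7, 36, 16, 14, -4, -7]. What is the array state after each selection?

Pass 1: Select minimum -7 at index 5, swap -> [-7, 36, 16, 14, -4, 7]
Pass 2: Select minimum -4 at index 4, swap -> [-7, -4, 16, 14, 36, 7]
Pass 3: Select minimum 7 at index 5, swap -> [-7, -4, 7, 14, 36, 16]
Pass 4: Select minimum 14 at index 3, swap -> [-7, -4, 7, 14, 36, 16]


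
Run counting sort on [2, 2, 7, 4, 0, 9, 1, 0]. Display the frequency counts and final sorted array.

Count array: [2, 1, 2, 0, 1, 0, 0, 1, 0, 1]
(count[i] = number of elements equal to i)
Cumulative count: [2, 3, 5, 5, 6, 6, 6, 7, 7, 8]
Sorted: [0, 0, 1, 2, 2, 4, 7, 9]


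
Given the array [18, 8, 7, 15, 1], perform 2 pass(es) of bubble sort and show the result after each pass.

After pass 1: [8, 7, 15, 1, 18] (4 swaps)
After pass 2: [7, 8, 1, 15, 18] (2 swaps)
Total swaps: 6


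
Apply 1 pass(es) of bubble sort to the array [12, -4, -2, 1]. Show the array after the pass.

After pass 1: [-4, -2, 1, 12] (3 swaps)
Total swaps: 3


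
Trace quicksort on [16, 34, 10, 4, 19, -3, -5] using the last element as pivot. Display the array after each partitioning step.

Partition 1: pivot=-5 at index 0 -> [-5, 34, 10, 4, 19, -3, 16]
Partition 2: pivot=16 at index 4 -> [-5, 10, 4, -3, 16, 34, 19]
Partition 3: pivot=-3 at index 1 -> [-5, -3, 4, 10, 16, 34, 19]
Partition 4: pivot=10 at index 3 -> [-5, -3, 4, 10, 16, 34, 19]
Partition 5: pivot=19 at index 5 -> [-5, -3, 4, 10, 16, 19, 34]


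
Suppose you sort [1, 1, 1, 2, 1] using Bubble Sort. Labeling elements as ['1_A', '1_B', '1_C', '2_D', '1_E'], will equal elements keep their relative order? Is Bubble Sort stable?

Trace Bubble Sort on the labeled array (the key is the number; the letter only tracks identity):
  After pass 1: [1_A, 1_B, 1_C, 1_E, 2_D]
  After pass 2: [1_A, 1_B, 1_C, 1_E, 2_D] (no swaps, done)
Final order: [1_A, 1_B, 1_C, 1_E, 2_D]
Equal keys:
  value 1: originally 1_A, 1_B, 1_C, 1_E; after sorting 1_A, 1_B, 1_C, 1_E -> order preserved
All equal keys kept their original relative order. Bubble Sort is stable: it only swaps adjacent elements when the left one is strictly greater, so equal keys never move past each other.
Answer: Stable


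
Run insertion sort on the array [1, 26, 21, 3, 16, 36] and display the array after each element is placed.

First element 1 is already 'sorted'
Insert 26: shifted 0 elements -> [1, 26, 21, 3, 16, 36]
Insert 21: shifted 1 elements -> [1, 21, 26, 3, 16, 36]
Insert 3: shifted 2 elements -> [1, 3, 21, 26, 16, 36]
Insert 16: shifted 2 elements -> [1, 3, 16, 21, 26, 36]
Insert 36: shifted 0 elements -> [1, 3, 16, 21, 26, 36]


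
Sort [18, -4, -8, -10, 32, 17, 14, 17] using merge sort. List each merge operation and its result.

Divide and conquer:
  Merge [18] + [-4] -> [-4, 18]
  Merge [-8] + [-10] -> [-10, -8]
  Merge [-4, 18] + [-10, -8] -> [-10, -8, -4, 18]
  Merge [32] + [17] -> [17, 32]
  Merge [14] + [17] -> [14, 17]
  Merge [17, 32] + [14, 17] -> [14, 17, 17, 32]
  Merge [-10, -8, -4, 18] + [14, 17, 17, 32] -> [-10, -8, -4, 14, 17, 17, 18, 32]


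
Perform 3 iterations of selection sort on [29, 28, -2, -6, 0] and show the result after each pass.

Pass 1: Select minimum -6 at index 3, swap -> [-6, 28, -2, 29, 0]
Pass 2: Select minimum -2 at index 2, swap -> [-6, -2, 28, 29, 0]
Pass 3: Select minimum 0 at index 4, swap -> [-6, -2, 0, 29, 28]


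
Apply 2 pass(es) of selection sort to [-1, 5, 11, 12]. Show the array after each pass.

Pass 1: Select minimum -1 at index 0, swap -> [-1, 5, 11, 12]
Pass 2: Select minimum 5 at index 1, swap -> [-1, 5, 11, 12]


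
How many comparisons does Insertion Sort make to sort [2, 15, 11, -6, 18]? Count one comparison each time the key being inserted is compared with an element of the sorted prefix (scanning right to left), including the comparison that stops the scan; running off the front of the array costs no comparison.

Insert 15: 2 <= 15 (stop) = 1 comparison(s) -> [2, 15, 11, -6, 18]
Insert 11: 15 > 11 (shift), 2 <= 11 (stop) = 2 comparison(s) -> [2, 11, 15, -6, 18]
Insert -6: 15 > -6 (shift), 11 > -6 (shift), 2 > -6 (shift), reached front = 3 comparison(s) -> [-6, 2, 11, 15, 18]
Insert 18: 15 <= 18 (stop) = 1 comparison(s) -> [-6, 2, 11, 15, 18]
Total comparisons: 1 + 2 + 3 + 1 = 7


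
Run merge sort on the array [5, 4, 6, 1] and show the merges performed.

Divide and conquer:
  Merge [5] + [4] -> [4, 5]
  Merge [6] + [1] -> [1, 6]
  Merge [4, 5] + [1, 6] -> [1, 4, 5, 6]


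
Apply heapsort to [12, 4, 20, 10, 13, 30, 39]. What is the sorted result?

Build heap: [39, 13, 30, 10, 4, 12, 20]
Extract 39: [30, 13, 20, 10, 4, 12, 39]
Extract 30: [20, 13, 12, 10, 4, 30, 39]
Extract 20: [13, 10, 12, 4, 20, 30, 39]
Extract 13: [12, 10, 4, 13, 20, 30, 39]
Extract 12: [10, 4, 12, 13, 20, 30, 39]
Extract 10: [4, 10, 12, 13, 20, 30, 39]


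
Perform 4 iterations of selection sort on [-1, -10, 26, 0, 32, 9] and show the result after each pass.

Pass 1: Select minimum -10 at index 1, swap -> [-10, -1, 26, 0, 32, 9]
Pass 2: Select minimum -1 at index 1, swap -> [-10, -1, 26, 0, 32, 9]
Pass 3: Select minimum 0 at index 3, swap -> [-10, -1, 0, 26, 32, 9]
Pass 4: Select minimum 9 at index 5, swap -> [-10, -1, 0, 9, 32, 26]


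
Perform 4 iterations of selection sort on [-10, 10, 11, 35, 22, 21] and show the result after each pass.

Pass 1: Select minimum -10 at index 0, swap -> [-10, 10, 11, 35, 22, 21]
Pass 2: Select minimum 10 at index 1, swap -> [-10, 10, 11, 35, 22, 21]
Pass 3: Select minimum 11 at index 2, swap -> [-10, 10, 11, 35, 22, 21]
Pass 4: Select minimum 21 at index 5, swap -> [-10, 10, 11, 21, 22, 35]


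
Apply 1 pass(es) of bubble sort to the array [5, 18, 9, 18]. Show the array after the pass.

After pass 1: [5, 9, 18, 18] (1 swaps)
Total swaps: 1


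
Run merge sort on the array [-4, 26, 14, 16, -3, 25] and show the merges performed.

Divide and conquer:
  Merge [26] + [14] -> [14, 26]
  Merge [-4] + [14, 26] -> [-4, 14, 26]
  Merge [-3] + [25] -> [-3, 25]
  Merge [16] + [-3, 25] -> [-3, 16, 25]
  Merge [-4, 14, 26] + [-3, 16, 25] -> [-4, -3, 14, 16, 25, 26]


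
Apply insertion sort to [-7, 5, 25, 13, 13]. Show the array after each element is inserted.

First element -7 is already 'sorted'
Insert 5: shifted 0 elements -> [-7, 5, 25, 13, 13]
Insert 25: shifted 0 elements -> [-7, 5, 25, 13, 13]
Insert 13: shifted 1 elements -> [-7, 5, 13, 25, 13]
Insert 13: shifted 1 elements -> [-7, 5, 13, 13, 25]


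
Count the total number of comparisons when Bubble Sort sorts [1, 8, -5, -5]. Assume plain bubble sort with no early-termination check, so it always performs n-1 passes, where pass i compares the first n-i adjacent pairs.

Pass 1: compare adjacent pairs (0,1)..(2,3) = 3 comparison(s), 2 swap(s) -> [1, -5, -5, 8]
Pass 2: compare adjacent pairs (0,1)..(1,2) = 2 comparison(s), 2 swap(s) -> [-5, -5, 1, 8]
Pass 3: compare adjacent pairs (0,1)..(0,1) = 1 comparison(s), 0 swap(s) -> [-5, -5, 1, 8]
Total comparisons: 3 + 2 + 1 = 6


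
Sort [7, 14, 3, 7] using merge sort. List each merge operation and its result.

Divide and conquer:
  Merge [7] + [14] -> [7, 14]
  Merge [3] + [7] -> [3, 7]
  Merge [7, 14] + [3, 7] -> [3, 7, 7, 14]


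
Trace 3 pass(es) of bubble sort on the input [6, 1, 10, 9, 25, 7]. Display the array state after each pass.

After pass 1: [1, 6, 9, 10, 7, 25] (3 swaps)
After pass 2: [1, 6, 9, 7, 10, 25] (1 swaps)
After pass 3: [1, 6, 7, 9, 10, 25] (1 swaps)
Total swaps: 5


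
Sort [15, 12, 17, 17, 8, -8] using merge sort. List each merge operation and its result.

Divide and conquer:
  Merge [12] + [17] -> [12, 17]
  Merge [15] + [12, 17] -> [12, 15, 17]
  Merge [8] + [-8] -> [-8, 8]
  Merge [17] + [-8, 8] -> [-8, 8, 17]
  Merge [12, 15, 17] + [-8, 8, 17] -> [-8, 8, 12, 15, 17, 17]


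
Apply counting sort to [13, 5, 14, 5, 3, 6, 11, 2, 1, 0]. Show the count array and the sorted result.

Count array: [1, 1, 1, 1, 0, 2, 1, 0, 0, 0, 0, 1, 0, 1, 1]
(count[i] = number of elements equal to i)
Cumulative count: [1, 2, 3, 4, 4, 6, 7, 7, 7, 7, 7, 8, 8, 9, 10]
Sorted: [0, 1, 2, 3, 5, 5, 6, 11, 13, 14]


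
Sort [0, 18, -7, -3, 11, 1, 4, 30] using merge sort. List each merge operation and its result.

Divide and conquer:
  Merge [0] + [18] -> [0, 18]
  Merge [-7] + [-3] -> [-7, -3]
  Merge [0, 18] + [-7, -3] -> [-7, -3, 0, 18]
  Merge [11] + [1] -> [1, 11]
  Merge [4] + [30] -> [4, 30]
  Merge [1, 11] + [4, 30] -> [1, 4, 11, 30]
  Merge [-7, -3, 0, 18] + [1, 4, 11, 30] -> [-7, -3, 0, 1, 4, 11, 18, 30]


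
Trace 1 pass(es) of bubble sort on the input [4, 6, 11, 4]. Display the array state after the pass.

After pass 1: [4, 6, 4, 11] (1 swaps)
Total swaps: 1


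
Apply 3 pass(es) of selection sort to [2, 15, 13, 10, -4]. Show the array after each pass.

Pass 1: Select minimum -4 at index 4, swap -> [-4, 15, 13, 10, 2]
Pass 2: Select minimum 2 at index 4, swap -> [-4, 2, 13, 10, 15]
Pass 3: Select minimum 10 at index 3, swap -> [-4, 2, 10, 13, 15]


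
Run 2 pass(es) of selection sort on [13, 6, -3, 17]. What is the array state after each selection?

Pass 1: Select minimum -3 at index 2, swap -> [-3, 6, 13, 17]
Pass 2: Select minimum 6 at index 1, swap -> [-3, 6, 13, 17]


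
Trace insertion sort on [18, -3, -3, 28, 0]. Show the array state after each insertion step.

First element 18 is already 'sorted'
Insert -3: shifted 1 elements -> [-3, 18, -3, 28, 0]
Insert -3: shifted 1 elements -> [-3, -3, 18, 28, 0]
Insert 28: shifted 0 elements -> [-3, -3, 18, 28, 0]
Insert 0: shifted 2 elements -> [-3, -3, 0, 18, 28]


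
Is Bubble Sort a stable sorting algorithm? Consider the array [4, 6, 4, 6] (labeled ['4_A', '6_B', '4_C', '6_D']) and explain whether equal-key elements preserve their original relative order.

Trace Bubble Sort on the labeled array (the key is the number; the letter only tracks identity):
  After pass 1: [4_A, 4_C, 6_B, 6_D]
  After pass 2: [4_A, 4_C, 6_B, 6_D] (no swaps, done)
Final order: [4_A, 4_C, 6_B, 6_D]
Equal keys:
  value 4: originally 4_A, 4_C; after sorting 4_A, 4_C -> order preserved
  value 6: originally 6_B, 6_D; after sorting 6_B, 6_D -> order preserved
All equal keys kept their original relative order. Bubble Sort is stable: it only swaps adjacent elements when the left one is strictly greater, so equal keys never move past each other.
Answer: Stable


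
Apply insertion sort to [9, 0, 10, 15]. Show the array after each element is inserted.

First element 9 is already 'sorted'
Insert 0: shifted 1 elements -> [0, 9, 10, 15]
Insert 10: shifted 0 elements -> [0, 9, 10, 15]
Insert 15: shifted 0 elements -> [0, 9, 10, 15]


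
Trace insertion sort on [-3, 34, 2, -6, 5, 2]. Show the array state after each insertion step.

First element -3 is already 'sorted'
Insert 34: shifted 0 elements -> [-3, 34, 2, -6, 5, 2]
Insert 2: shifted 1 elements -> [-3, 2, 34, -6, 5, 2]
Insert -6: shifted 3 elements -> [-6, -3, 2, 34, 5, 2]
Insert 5: shifted 1 elements -> [-6, -3, 2, 5, 34, 2]
Insert 2: shifted 2 elements -> [-6, -3, 2, 2, 5, 34]


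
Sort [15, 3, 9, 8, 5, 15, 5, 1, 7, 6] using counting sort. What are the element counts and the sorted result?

Count array: [0, 1, 0, 1, 0, 2, 1, 1, 1, 1, 0, 0, 0, 0, 0, 2]
(count[i] = number of elements equal to i)
Cumulative count: [0, 1, 1, 2, 2, 4, 5, 6, 7, 8, 8, 8, 8, 8, 8, 10]
Sorted: [1, 3, 5, 5, 6, 7, 8, 9, 15, 15]


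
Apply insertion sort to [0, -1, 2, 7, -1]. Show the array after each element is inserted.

First element 0 is already 'sorted'
Insert -1: shifted 1 elements -> [-1, 0, 2, 7, -1]
Insert 2: shifted 0 elements -> [-1, 0, 2, 7, -1]
Insert 7: shifted 0 elements -> [-1, 0, 2, 7, -1]
Insert -1: shifted 3 elements -> [-1, -1, 0, 2, 7]


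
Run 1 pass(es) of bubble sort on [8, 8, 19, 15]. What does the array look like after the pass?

After pass 1: [8, 8, 15, 19] (1 swaps)
Total swaps: 1


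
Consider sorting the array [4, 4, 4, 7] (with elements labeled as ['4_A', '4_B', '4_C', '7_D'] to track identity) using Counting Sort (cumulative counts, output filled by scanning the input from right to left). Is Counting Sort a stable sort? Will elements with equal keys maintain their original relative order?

Trace Counting Sort on the labeled array (the key is the number; the letter only tracks identity):
  Counts for values 0..7: [0, 0, 0, 0, 3, 0, 0, 1]
  Cumulative counts: [0, 0, 0, 0, 3, 3, 3, 4]
  Scan right to left: place 7_D at output index 3
  Scan right to left: place 4_C at output index 2
  Scan right to left: place 4_B at output index 1
  Scan right to left: place 4_A at output index 0
  Output: [4_A, 4_B, 4_C, 7_D]
Equal keys:
  value 4: originally 4_A, 4_B, 4_C; after sorting 4_A, 4_B, 4_C -> order preserved
All equal keys kept their original relative order. Counting Sort is stable: scanning the input right to left with decreasing cumulative counts places later duplicates at later output positions.
Answer: Stable


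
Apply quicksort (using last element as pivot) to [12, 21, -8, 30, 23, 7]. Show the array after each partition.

Partition 1: pivot=7 at index 1 -> [-8, 7, 12, 30, 23, 21]
Partition 2: pivot=21 at index 3 -> [-8, 7, 12, 21, 23, 30]
Partition 3: pivot=30 at index 5 -> [-8, 7, 12, 21, 23, 30]


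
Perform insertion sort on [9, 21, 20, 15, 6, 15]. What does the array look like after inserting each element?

First element 9 is already 'sorted'
Insert 21: shifted 0 elements -> [9, 21, 20, 15, 6, 15]
Insert 20: shifted 1 elements -> [9, 20, 21, 15, 6, 15]
Insert 15: shifted 2 elements -> [9, 15, 20, 21, 6, 15]
Insert 6: shifted 4 elements -> [6, 9, 15, 20, 21, 15]
Insert 15: shifted 2 elements -> [6, 9, 15, 15, 20, 21]


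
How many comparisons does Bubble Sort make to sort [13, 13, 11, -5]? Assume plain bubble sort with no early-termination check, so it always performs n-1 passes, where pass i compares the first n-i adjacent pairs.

Pass 1: compare adjacent pairs (0,1)..(2,3) = 3 comparison(s), 2 swap(s) -> [13, 11, -5, 13]
Pass 2: compare adjacent pairs (0,1)..(1,2) = 2 comparison(s), 2 swap(s) -> [11, -5, 13, 13]
Pass 3: compare adjacent pairs (0,1)..(0,1) = 1 comparison(s), 1 swap(s) -> [-5, 11, 13, 13]
Total comparisons: 3 + 2 + 1 = 6


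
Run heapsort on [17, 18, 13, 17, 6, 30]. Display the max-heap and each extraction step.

Build heap: [30, 18, 17, 17, 6, 13]
Extract 30: [18, 17, 17, 13, 6, 30]
Extract 18: [17, 13, 17, 6, 18, 30]
Extract 17: [17, 13, 6, 17, 18, 30]
Extract 17: [13, 6, 17, 17, 18, 30]
Extract 13: [6, 13, 17, 17, 18, 30]


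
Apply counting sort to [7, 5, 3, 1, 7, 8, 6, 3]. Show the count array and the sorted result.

Count array: [0, 1, 0, 2, 0, 1, 1, 2, 1]
(count[i] = number of elements equal to i)
Cumulative count: [0, 1, 1, 3, 3, 4, 5, 7, 8]
Sorted: [1, 3, 3, 5, 6, 7, 7, 8]


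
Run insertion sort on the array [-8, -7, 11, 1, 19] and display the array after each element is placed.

First element -8 is already 'sorted'
Insert -7: shifted 0 elements -> [-8, -7, 11, 1, 19]
Insert 11: shifted 0 elements -> [-8, -7, 11, 1, 19]
Insert 1: shifted 1 elements -> [-8, -7, 1, 11, 19]
Insert 19: shifted 0 elements -> [-8, -7, 1, 11, 19]


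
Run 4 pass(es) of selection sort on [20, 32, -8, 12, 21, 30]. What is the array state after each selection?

Pass 1: Select minimum -8 at index 2, swap -> [-8, 32, 20, 12, 21, 30]
Pass 2: Select minimum 12 at index 3, swap -> [-8, 12, 20, 32, 21, 30]
Pass 3: Select minimum 20 at index 2, swap -> [-8, 12, 20, 32, 21, 30]
Pass 4: Select minimum 21 at index 4, swap -> [-8, 12, 20, 21, 32, 30]
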